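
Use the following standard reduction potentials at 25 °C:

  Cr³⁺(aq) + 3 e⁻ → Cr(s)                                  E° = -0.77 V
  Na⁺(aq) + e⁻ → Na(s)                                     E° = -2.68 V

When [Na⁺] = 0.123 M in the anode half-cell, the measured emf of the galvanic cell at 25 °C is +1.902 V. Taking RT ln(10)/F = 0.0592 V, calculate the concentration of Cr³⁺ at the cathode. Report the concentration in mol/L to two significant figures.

0.00073 M

Cr³⁺/Cr is the cathode, Na⁺/Na the anode: E°cell = +1.91 V, n = 3.
Overall reaction: Cr³⁺(aq) + 3 Na(s) → Cr(s) + 3 Na⁺(aq); Q = [Na⁺]^3/[Cr³⁺]^1.
From E = E° − (0.0592/n) log Q: log Q = (E° − E)·n/0.0592 = (+1.91 − (+1.902))·3/0.0592 = 0.4054.
So 1·log[Cr³⁺] = 3·log(0.123) − log Q = -2.7303 − (0.4054) = -3.1357; [Cr³⁺] = 10^(-3.1357) ≈ 0.00073 M.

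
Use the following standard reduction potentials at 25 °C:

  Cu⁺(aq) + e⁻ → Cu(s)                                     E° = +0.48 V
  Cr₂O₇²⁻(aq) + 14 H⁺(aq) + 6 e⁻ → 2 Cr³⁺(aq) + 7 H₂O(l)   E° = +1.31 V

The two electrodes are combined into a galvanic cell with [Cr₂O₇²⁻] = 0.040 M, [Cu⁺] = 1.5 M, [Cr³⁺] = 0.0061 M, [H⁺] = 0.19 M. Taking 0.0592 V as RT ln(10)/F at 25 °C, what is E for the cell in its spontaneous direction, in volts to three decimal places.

+0.750 V

Cr₂O₇²⁻/Cr³⁺ is the cathode (higher E°), Cu⁺/Cu the anode: E°cell = +1.31 − (+0.48) = +0.83 V, n = 6.
Overall: Cr₂O₇²⁻(aq) + 14 H⁺(aq) + 6 Cu(s) → 2 Cr³⁺(aq) + 7 H₂O(l) + 6 Cu⁺(aq)
Q = [Cr³⁺]^2·[Cu⁺]^6 / ([Cr₂O₇²⁻]·[H⁺]^14); log Q = 8.123.
E = E° − (0.0592/n) log Q = +0.83 − (0.0592/6)(8.123) = +0.750 V.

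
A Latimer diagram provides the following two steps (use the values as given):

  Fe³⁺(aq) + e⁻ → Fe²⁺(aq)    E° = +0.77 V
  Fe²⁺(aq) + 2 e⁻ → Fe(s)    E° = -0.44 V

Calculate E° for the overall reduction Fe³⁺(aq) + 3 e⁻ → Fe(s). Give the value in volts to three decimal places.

Standard free energies of sequential steps add: ΔG°₃ = ΔG°₁ + ΔG°₂, so n₃E°₃ = n₁E°₁ + n₂E°₂.
E°₃ = (1×+0.77 + 2×-0.44) / 3 = (-0.110) / 3 = -0.037 V.

-0.037 V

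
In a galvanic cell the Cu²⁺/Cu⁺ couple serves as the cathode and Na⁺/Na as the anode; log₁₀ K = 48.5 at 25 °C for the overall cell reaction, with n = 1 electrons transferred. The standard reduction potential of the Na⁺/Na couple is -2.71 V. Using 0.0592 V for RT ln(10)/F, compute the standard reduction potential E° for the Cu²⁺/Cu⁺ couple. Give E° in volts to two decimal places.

+0.16 V

E°cell = (0.0592/n)·log K = (0.0592/1)(48.5) = +2.871 V.
Since Cu²⁺/Cu⁺ is the cathode and Na⁺/Na the anode, E°cell = E°(Cu²⁺/Cu⁺) − E°(Na⁺/Na).
So E°(Cu²⁺/Cu⁺) = E°cell + E°(Na⁺/Na) = +2.871 + (-2.71) = +0.16 V.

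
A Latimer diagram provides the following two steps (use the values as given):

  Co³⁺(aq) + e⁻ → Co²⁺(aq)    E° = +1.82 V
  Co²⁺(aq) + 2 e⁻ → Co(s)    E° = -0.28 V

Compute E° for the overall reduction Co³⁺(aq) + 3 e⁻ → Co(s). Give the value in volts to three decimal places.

Standard free energies of sequential steps add: ΔG°₃ = ΔG°₁ + ΔG°₂, so n₃E°₃ = n₁E°₁ + n₂E°₂.
E°₃ = (1×+1.82 + 2×-0.28) / 3 = (+1.260) / 3 = +0.420 V.

+0.420 V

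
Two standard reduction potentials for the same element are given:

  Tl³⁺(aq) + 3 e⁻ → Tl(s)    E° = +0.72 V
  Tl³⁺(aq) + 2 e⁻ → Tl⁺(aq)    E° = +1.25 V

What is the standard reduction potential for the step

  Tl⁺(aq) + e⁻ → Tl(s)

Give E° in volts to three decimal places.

Sequential free energies add, so n₃E°₃ = n₁E°₁ + n₂E°₂.
With n₃ = 3, and the known step contributing 2×(+1.25) V, the unknown satisfies 1·E° = 3×(+0.72) − 2×(+1.25) = -0.340.
E° = -0.340 / 1 = -0.340 V.

-0.340 V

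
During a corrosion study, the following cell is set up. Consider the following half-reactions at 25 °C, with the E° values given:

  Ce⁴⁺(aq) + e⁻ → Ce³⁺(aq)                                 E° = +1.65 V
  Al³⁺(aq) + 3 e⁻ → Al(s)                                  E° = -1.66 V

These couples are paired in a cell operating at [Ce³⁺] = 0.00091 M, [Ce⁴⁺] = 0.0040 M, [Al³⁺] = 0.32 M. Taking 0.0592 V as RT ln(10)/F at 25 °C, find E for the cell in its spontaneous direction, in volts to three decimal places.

Ce⁴⁺/Ce³⁺ is the cathode (higher E°), Al³⁺/Al the anode: E°cell = +1.65 − (-1.66) = +3.31 V, n = 3.
Overall: 3 Ce⁴⁺(aq) + Al(s) → 3 Ce³⁺(aq) + Al³⁺(aq)
Q = [Ce³⁺]^3·[Al³⁺] / ([Ce⁴⁺]^3); log Q = -2.424.
E = E° − (0.0592/n) log Q = +3.31 − (0.0592/3)(-2.424) = +3.358 V.

+3.358 V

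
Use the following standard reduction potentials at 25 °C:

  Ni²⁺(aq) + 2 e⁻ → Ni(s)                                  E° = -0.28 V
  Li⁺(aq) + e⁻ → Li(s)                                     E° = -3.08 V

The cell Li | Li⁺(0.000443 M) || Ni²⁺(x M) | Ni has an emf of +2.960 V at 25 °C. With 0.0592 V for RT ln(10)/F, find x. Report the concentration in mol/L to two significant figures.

Ni²⁺/Ni is the cathode, Li⁺/Li the anode: E°cell = +2.80 V, n = 2.
Overall reaction: Ni²⁺(aq) + 2 Li(s) → Ni(s) + 2 Li⁺(aq); Q = [Li⁺]^2/[Ni²⁺]^1.
From E = E° − (0.0592/n) log Q: log Q = (E° − E)·n/0.0592 = (+2.80 − (+2.960))·2/0.0592 = -5.4054.
So 1·log[Ni²⁺] = 2·log(0.000443) − log Q = -6.7072 − (-5.4054) = -1.3018; [Ni²⁺] = 10^(-1.3018) ≈ 0.050 M.

0.050 M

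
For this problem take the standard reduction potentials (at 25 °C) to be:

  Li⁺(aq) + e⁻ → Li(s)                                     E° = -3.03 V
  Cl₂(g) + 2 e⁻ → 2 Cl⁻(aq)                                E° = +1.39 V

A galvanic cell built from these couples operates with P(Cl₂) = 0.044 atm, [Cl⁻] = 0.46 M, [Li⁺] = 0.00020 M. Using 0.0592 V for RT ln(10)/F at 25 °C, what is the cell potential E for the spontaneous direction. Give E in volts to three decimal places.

+4.619 V

Cl₂/Cl⁻ is the cathode (higher E°), Li⁺/Li the anode: E°cell = +1.39 − (-3.03) = +4.42 V, n = 2.
Overall: Cl₂(g) + 2 Li(s) → 2 Cl⁻(aq) + 2 Li⁺(aq)
Q = [Cl⁻]^2·[Li⁺]^2 / (P(Cl₂)); log Q = -6.716.
E = E° − (0.0592/n) log Q = +4.42 − (0.0592/2)(-6.716) = +4.619 V.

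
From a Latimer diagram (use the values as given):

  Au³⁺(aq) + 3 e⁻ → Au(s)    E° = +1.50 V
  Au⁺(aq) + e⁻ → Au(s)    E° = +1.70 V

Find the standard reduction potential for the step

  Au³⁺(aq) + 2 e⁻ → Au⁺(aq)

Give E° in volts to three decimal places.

Sequential free energies add, so n₃E°₃ = n₁E°₁ + n₂E°₂.
With n₃ = 3, and the known step contributing 1×(+1.70) V, the unknown satisfies 2·E° = 3×(+1.50) − 1×(+1.70) = +2.800.
E° = +2.800 / 2 = +1.400 V.

+1.400 V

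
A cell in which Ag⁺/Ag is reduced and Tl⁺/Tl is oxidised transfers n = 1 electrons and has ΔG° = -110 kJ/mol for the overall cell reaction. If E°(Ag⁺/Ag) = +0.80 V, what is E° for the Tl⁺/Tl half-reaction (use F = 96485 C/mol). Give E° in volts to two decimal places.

E°cell = −ΔG°/(nF) = −(-110×10³)/((1)(96485)) = +1.140 V.
Since Ag⁺/Ag is the cathode and Tl⁺/Tl the anode, E°cell = E°(Ag⁺/Ag) − E°(Tl⁺/Tl).
So E°(Tl⁺/Tl) = E°(Ag⁺/Ag) − E°cell = (+0.80) − (+1.140) = -0.34 V.

-0.34 V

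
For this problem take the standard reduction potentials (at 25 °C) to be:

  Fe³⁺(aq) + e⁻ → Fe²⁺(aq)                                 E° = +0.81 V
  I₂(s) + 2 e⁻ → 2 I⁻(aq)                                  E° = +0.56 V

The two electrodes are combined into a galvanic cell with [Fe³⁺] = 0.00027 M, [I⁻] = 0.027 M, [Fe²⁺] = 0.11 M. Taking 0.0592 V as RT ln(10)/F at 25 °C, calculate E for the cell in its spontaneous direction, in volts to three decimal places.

+0.003 V

Fe³⁺/Fe²⁺ is the cathode (higher E°), I₂/I⁻ the anode: E°cell = +0.81 − (+0.56) = +0.25 V, n = 2.
Overall: 2 Fe³⁺(aq) + 2 I⁻(aq) → 2 Fe²⁺(aq) + I₂(s)
Q = [Fe²⁺]^2 / ([Fe³⁺]^2·[I⁻]^2); log Q = 8.357.
E = E° − (0.0592/n) log Q = +0.25 − (0.0592/2)(8.357) = +0.003 V.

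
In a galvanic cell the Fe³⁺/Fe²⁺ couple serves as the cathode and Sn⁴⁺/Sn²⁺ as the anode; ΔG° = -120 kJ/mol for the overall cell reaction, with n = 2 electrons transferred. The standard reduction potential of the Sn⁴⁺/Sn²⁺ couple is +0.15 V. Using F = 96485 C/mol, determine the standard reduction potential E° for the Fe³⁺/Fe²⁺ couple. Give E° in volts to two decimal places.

+0.77 V

E°cell = −ΔG°/(nF) = −(-120×10³)/((2)(96485)) = +0.622 V.
Since Fe³⁺/Fe²⁺ is the cathode and Sn⁴⁺/Sn²⁺ the anode, E°cell = E°(Fe³⁺/Fe²⁺) − E°(Sn⁴⁺/Sn²⁺).
So E°(Fe³⁺/Fe²⁺) = E°cell + E°(Sn⁴⁺/Sn²⁺) = +0.622 + (+0.15) = +0.77 V.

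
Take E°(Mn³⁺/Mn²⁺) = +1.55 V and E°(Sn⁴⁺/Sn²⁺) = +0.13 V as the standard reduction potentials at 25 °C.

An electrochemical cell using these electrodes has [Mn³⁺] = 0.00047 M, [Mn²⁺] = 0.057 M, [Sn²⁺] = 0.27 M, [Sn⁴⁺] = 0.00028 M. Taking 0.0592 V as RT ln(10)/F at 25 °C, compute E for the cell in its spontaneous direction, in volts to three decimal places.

+1.385 V

Mn³⁺/Mn²⁺ is the cathode (higher E°), Sn⁴⁺/Sn²⁺ the anode: E°cell = +1.55 − (+0.13) = +1.42 V, n = 2.
Overall: 2 Mn³⁺(aq) + Sn²⁺(aq) → 2 Mn²⁺(aq) + Sn⁴⁺(aq)
Q = [Mn²⁺]^2·[Sn⁴⁺] / ([Mn³⁺]^2·[Sn²⁺]); log Q = 1.183.
E = E° − (0.0592/n) log Q = +1.42 − (0.0592/2)(1.183) = +1.385 V.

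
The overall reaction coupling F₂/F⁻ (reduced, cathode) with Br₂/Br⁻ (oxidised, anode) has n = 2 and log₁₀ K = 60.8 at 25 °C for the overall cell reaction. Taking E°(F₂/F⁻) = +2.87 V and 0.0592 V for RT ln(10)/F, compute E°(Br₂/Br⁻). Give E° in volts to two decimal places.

E°cell = (0.0592/n)·log K = (0.0592/2)(60.8) = +1.800 V.
Since F₂/F⁻ is the cathode and Br₂/Br⁻ the anode, E°cell = E°(F₂/F⁻) − E°(Br₂/Br⁻).
So E°(Br₂/Br⁻) = E°(F₂/F⁻) − E°cell = (+2.87) − (+1.800) = +1.07 V.

+1.07 V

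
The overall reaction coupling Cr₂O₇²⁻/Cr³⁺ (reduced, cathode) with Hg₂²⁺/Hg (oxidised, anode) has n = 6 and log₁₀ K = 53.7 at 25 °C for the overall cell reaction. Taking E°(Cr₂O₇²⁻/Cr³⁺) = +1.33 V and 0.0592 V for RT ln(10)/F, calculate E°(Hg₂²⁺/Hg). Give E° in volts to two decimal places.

+0.80 V

E°cell = (0.0592/n)·log K = (0.0592/6)(53.7) = +0.530 V.
Since Cr₂O₇²⁻/Cr³⁺ is the cathode and Hg₂²⁺/Hg the anode, E°cell = E°(Cr₂O₇²⁻/Cr³⁺) − E°(Hg₂²⁺/Hg).
So E°(Hg₂²⁺/Hg) = E°(Cr₂O₇²⁻/Cr³⁺) − E°cell = (+1.33) − (+0.530) = +0.80 V.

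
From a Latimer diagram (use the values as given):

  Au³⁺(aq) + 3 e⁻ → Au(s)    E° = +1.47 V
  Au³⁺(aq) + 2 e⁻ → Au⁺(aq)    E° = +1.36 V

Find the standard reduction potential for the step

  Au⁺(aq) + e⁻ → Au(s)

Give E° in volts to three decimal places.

+1.690 V

Sequential free energies add, so n₃E°₃ = n₁E°₁ + n₂E°₂.
With n₃ = 3, and the known step contributing 2×(+1.36) V, the unknown satisfies 1·E° = 3×(+1.47) − 2×(+1.36) = +1.690.
E° = +1.690 / 1 = +1.690 V.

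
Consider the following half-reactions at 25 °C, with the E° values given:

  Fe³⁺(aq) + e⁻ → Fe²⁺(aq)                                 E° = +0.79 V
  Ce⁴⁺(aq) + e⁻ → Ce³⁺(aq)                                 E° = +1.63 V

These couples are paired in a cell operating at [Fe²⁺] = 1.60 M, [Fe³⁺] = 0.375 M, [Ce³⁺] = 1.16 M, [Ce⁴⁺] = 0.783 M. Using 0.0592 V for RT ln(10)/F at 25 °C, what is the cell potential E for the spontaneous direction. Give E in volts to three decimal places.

+0.867 V

Ce⁴⁺/Ce³⁺ is the cathode (higher E°), Fe³⁺/Fe²⁺ the anode: E°cell = +1.63 − (+0.79) = +0.84 V, n = 1.
Overall: Ce⁴⁺(aq) + Fe²⁺(aq) → Ce³⁺(aq) + Fe³⁺(aq)
Q = [Ce³⁺]·[Fe³⁺] / ([Ce⁴⁺]·[Fe²⁺]); log Q = -0.459.
E = E° − (0.0592/n) log Q = +0.84 − (0.0592/1)(-0.459) = +0.867 V.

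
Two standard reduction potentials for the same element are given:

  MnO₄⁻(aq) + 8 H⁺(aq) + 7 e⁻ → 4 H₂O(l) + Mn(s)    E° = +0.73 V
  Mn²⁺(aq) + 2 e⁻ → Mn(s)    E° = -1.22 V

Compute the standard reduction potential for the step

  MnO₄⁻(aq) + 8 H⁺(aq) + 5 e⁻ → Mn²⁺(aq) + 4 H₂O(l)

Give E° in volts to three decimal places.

Sequential free energies add, so n₃E°₃ = n₁E°₁ + n₂E°₂.
With n₃ = 7, and the known step contributing 2×(-1.22) V, the unknown satisfies 5·E° = 7×(+0.73) − 2×(-1.22) = +7.550.
E° = +7.550 / 5 = +1.510 V.

+1.510 V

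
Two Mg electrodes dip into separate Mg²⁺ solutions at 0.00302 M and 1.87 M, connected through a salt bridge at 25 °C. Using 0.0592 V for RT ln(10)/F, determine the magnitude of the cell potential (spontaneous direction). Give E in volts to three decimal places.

For a concentration cell E°cell = 0. The 1.87 M side is the cathode (reduction is favoured where [Mg²⁺] is higher).
With n = 2, E = −(0.0592/2) log([Mg²⁺]ₐₙ/[Mg²⁺]꜀ₐₜ) = −(0.0592/2) log(0.00302/1.87) = −(0.0592/2)(-2.792) = +0.083 V.

+0.083 V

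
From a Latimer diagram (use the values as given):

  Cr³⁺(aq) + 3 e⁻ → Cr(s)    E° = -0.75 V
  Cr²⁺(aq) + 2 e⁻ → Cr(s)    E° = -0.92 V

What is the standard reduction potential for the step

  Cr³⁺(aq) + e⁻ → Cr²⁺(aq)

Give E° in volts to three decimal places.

-0.410 V

Sequential free energies add, so n₃E°₃ = n₁E°₁ + n₂E°₂.
With n₃ = 3, and the known step contributing 2×(-0.92) V, the unknown satisfies 1·E° = 3×(-0.75) − 2×(-0.92) = -0.410.
E° = -0.410 / 1 = -0.410 V.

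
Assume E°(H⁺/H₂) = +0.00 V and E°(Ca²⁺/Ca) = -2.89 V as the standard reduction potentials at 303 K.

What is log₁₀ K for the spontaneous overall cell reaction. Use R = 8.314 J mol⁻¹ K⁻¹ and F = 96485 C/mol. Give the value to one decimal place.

96.1

Cathode: H⁺/H₂; anode: Ca²⁺/Ca. E°cell = (+0.00) − (-2.89) = +2.89 V, with n = 2.
ΔG° = −nFE° = −RT ln K, so ln K = nFE°/(RT) = (2)(96485)(+2.89) / ((8.314)(303)) = 221.378.
log₁₀ K = 221.378 / ln 10 = 96.1.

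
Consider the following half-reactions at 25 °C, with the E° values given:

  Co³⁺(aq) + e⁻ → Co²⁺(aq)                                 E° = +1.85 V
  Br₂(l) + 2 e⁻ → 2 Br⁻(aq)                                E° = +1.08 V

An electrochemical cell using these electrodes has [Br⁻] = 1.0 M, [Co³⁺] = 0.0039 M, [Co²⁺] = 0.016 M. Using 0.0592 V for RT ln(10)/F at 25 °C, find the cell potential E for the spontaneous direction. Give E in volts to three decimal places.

Co³⁺/Co²⁺ is the cathode (higher E°), Br₂/Br⁻ the anode: E°cell = +1.85 − (+1.08) = +0.77 V, n = 2.
Overall: 2 Co³⁺(aq) + 2 Br⁻(aq) → 2 Co²⁺(aq) + Br₂(l)
Q = [Co²⁺]^2 / ([Co³⁺]^2·[Br⁻]^2); log Q = 1.226.
E = E° − (0.0592/n) log Q = +0.77 − (0.0592/2)(1.226) = +0.734 V.

+0.734 V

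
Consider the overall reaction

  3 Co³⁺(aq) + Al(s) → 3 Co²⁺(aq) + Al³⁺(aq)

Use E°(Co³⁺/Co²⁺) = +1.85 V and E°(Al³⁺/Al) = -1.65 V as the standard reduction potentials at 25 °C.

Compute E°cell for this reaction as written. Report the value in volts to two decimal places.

The Co³⁺/Co²⁺ couple has the higher reduction potential, so it is the cathode; Al³⁺/Al is oxidised at the anode.
E°cell = E°(cathode) − E°(anode) = (+1.85) − (-1.65) = +3.50 V.

+3.50 V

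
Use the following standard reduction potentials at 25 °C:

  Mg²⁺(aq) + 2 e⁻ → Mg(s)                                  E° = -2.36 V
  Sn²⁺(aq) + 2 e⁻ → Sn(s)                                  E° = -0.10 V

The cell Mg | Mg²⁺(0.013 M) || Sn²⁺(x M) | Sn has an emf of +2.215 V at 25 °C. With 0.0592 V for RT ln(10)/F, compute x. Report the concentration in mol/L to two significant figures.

0.00039 M

Sn²⁺/Sn is the cathode, Mg²⁺/Mg the anode: E°cell = +2.26 V, n = 2.
Overall reaction: Sn²⁺(aq) + Mg(s) → Sn(s) + Mg²⁺(aq); Q = [Mg²⁺]^1/[Sn²⁺]^1.
From E = E° − (0.0592/n) log Q: log Q = (E° − E)·n/0.0592 = (+2.26 − (+2.215))·2/0.0592 = 1.5203.
So 1·log[Sn²⁺] = 1·log(0.013) − log Q = -1.8861 − (1.5203) = -3.4064; [Sn²⁺] = 10^(-3.4064) ≈ 0.00039 M.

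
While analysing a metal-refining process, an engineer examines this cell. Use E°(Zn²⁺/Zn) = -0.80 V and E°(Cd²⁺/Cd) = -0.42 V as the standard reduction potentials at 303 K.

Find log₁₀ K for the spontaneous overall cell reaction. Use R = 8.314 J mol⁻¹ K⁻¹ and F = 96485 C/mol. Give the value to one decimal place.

Cathode: Cd²⁺/Cd; anode: Zn²⁺/Zn. E°cell = (-0.42) − (-0.80) = +0.38 V, with n = 2.
ΔG° = −nFE° = −RT ln K, so ln K = nFE°/(RT) = (2)(96485)(+0.38) / ((8.314)(303)) = 29.109.
log₁₀ K = 29.109 / ln 10 = 12.6.

12.6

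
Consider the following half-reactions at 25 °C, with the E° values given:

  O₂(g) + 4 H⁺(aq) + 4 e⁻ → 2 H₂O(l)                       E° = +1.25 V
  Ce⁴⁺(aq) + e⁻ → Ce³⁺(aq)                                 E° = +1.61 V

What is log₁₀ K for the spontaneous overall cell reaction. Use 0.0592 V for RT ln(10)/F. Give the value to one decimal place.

24.3

Cathode: Ce⁴⁺/Ce³⁺; anode: O₂/H₂O. E°cell = +0.36 V, n = 4.
log K = nE°cell / 0.0592 = (4)(+0.36) / 0.0592 = 24.3.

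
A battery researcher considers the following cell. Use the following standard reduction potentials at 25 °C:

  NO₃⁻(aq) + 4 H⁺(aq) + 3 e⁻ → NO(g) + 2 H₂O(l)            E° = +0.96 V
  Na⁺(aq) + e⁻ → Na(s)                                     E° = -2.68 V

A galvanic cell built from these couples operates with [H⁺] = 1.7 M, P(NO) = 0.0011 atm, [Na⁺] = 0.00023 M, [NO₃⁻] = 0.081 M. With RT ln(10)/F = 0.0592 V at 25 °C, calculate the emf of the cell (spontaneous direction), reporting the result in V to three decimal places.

NO₃⁻/NO is the cathode (higher E°), Na⁺/Na the anode: E°cell = +0.96 − (-2.68) = +3.64 V, n = 3.
Overall: NO₃⁻(aq) + 4 H⁺(aq) + 3 Na(s) → NO(g) + 2 H₂O(l) + 3 Na⁺(aq)
Q = P(NO)·[Na⁺]^3 / ([NO₃⁻]·[H⁺]^4); log Q = -13.704.
E = E° − (0.0592/n) log Q = +3.64 − (0.0592/3)(-13.704) = +3.910 V.

+3.910 V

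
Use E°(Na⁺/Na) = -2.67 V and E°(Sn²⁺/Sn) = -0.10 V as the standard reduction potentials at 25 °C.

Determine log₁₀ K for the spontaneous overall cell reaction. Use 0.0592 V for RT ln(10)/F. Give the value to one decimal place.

Cathode: Sn²⁺/Sn; anode: Na⁺/Na. E°cell = +2.57 V, n = 2.
log K = nE°cell / 0.0592 = (2)(+2.57) / 0.0592 = 86.8.

86.8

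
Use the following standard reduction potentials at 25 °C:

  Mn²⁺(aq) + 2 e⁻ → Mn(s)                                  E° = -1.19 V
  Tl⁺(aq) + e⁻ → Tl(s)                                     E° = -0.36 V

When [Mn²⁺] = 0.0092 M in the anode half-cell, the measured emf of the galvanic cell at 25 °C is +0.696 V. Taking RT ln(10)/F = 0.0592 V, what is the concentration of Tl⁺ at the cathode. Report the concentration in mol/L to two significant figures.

0.00052 M

Tl⁺/Tl is the cathode, Mn²⁺/Mn the anode: E°cell = +0.83 V, n = 2.
Overall reaction: 2 Tl⁺(aq) + Mn(s) → 2 Tl(s) + Mn²⁺(aq); Q = [Mn²⁺]^1/[Tl⁺]^2.
From E = E° − (0.0592/n) log Q: log Q = (E° − E)·n/0.0592 = (+0.83 − (+0.696))·2/0.0592 = 4.5270.
So 2·log[Tl⁺] = 1·log(0.0092) − log Q = -2.0362 − (4.5270) = -6.5632; log[Tl⁺] = -6.5632 / 2 = -3.2816; [Tl⁺] = 10^(-3.2816) ≈ 0.00052 M.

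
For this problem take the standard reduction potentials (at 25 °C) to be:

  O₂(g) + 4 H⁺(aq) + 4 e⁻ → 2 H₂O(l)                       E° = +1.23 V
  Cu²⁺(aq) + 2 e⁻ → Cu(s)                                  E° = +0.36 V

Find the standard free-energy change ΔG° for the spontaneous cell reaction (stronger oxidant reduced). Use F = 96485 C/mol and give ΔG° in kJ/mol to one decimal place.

O₂/H₂O (E° = +1.23 V) is the cathode; Cu²⁺/Cu (E° = +0.36 V) is the anode, so E°cell = +0.87 V.
Balancing electrons gives n = 4 (lcm of 4 and 2).
ΔG° = −nFE° = −(4)(96485)(+0.87) = -335,768 J = -335.8 kJ/mol.

-335.8 kJ/mol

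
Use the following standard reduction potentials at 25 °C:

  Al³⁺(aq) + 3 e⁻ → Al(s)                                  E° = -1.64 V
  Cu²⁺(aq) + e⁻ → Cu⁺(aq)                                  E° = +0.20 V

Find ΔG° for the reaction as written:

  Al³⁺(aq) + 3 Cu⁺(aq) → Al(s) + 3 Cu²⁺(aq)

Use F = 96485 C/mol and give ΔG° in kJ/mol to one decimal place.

As written, Al³⁺/Al is reduced (cathode) and Cu²⁺/Cu⁺ is oxidised (anode), so E°cell = (-1.64) − (+0.20) = -1.84 V.
Balancing electrons gives n = 3.
ΔG° = −nFE° = −(3)(96485)(-1.84) = 532,597 J = +532.6 kJ/mol.

+532.6 kJ/mol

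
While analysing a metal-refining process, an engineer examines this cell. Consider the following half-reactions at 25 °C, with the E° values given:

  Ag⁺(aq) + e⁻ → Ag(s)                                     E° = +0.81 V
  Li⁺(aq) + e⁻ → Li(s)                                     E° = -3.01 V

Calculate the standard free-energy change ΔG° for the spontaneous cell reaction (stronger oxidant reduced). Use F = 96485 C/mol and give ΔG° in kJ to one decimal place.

-368.6 kJ

Ag⁺/Ag (E° = +0.81 V) is the cathode; Li⁺/Li (E° = -3.01 V) is the anode, so E°cell = +3.82 V.
Balancing electrons gives n = 1 (lcm of 1 and 1).
ΔG° = −nFE° = −(1)(96485)(+3.82) = -368,573 J = -368.6 kJ.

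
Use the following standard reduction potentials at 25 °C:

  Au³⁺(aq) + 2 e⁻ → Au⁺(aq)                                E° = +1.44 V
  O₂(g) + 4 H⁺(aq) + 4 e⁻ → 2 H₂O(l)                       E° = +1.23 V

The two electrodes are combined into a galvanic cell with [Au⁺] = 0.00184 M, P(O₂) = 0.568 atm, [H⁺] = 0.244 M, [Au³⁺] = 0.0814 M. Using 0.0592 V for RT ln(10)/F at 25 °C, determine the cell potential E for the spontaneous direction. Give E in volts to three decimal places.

Au³⁺/Au⁺ is the cathode (higher E°), O₂/H₂O the anode: E°cell = +1.44 − (+1.23) = +0.21 V, n = 4.
Overall: 2 Au³⁺(aq) + 2 H₂O(l) → 2 Au⁺(aq) + O₂(g) + 4 H⁺(aq)
Q = [Au⁺]^2·P(O₂)·[H⁺]^4 / ([Au³⁺]^2); log Q = -5.988.
E = E° − (0.0592/n) log Q = +0.21 − (0.0592/4)(-5.988) = +0.299 V.

+0.299 V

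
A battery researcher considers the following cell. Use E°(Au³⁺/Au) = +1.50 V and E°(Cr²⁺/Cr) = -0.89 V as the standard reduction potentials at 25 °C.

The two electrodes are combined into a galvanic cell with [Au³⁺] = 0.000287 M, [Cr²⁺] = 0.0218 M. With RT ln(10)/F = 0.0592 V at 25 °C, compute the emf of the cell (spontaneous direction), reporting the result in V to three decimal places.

+2.369 V

Au³⁺/Au is the cathode (higher E°), Cr²⁺/Cr the anode: E°cell = +1.50 − (-0.89) = +2.39 V, n = 6.
Overall: 2 Au³⁺(aq) + 3 Cr(s) → 2 Au(s) + 3 Cr²⁺(aq)
Q = [Cr²⁺]^3 / ([Au³⁺]^2); log Q = 2.100.
E = E° − (0.0592/n) log Q = +2.39 − (0.0592/6)(2.100) = +2.369 V.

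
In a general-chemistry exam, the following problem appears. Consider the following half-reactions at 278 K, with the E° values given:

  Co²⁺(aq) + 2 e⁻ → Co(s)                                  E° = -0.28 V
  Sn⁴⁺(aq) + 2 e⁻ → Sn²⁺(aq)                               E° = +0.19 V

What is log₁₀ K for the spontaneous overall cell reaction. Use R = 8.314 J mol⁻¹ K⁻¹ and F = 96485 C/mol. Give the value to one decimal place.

17.0

Cathode: Sn⁴⁺/Sn²⁺; anode: Co²⁺/Co. E°cell = (+0.19) − (-0.28) = +0.47 V, with n = 2.
ΔG° = −nFE° = −RT ln K, so ln K = nFE°/(RT) = (2)(96485)(+0.47) / ((8.314)(278)) = 39.240.
log₁₀ K = 39.240 / ln 10 = 17.0.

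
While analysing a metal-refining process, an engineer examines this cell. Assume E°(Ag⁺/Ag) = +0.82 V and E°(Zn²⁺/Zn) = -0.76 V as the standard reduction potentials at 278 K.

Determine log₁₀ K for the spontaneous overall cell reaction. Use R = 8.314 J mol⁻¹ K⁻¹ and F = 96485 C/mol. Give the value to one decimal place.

57.3

Cathode: Ag⁺/Ag; anode: Zn²⁺/Zn. E°cell = (+0.82) − (-0.76) = +1.58 V, with n = 2.
ΔG° = −nFE° = −RT ln K, so ln K = nFE°/(RT) = (2)(96485)(+1.58) / ((8.314)(278)) = 131.914.
log₁₀ K = 131.914 / ln 10 = 57.3.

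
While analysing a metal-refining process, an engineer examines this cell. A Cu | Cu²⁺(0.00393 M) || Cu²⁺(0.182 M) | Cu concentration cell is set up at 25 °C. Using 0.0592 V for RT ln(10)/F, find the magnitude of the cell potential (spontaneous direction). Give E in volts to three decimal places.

+0.049 V

For a concentration cell E°cell = 0. The 0.182 M side is the cathode (reduction is favoured where [Cu²⁺] is higher).
With n = 2, E = −(0.0592/2) log([Cu²⁺]ₐₙ/[Cu²⁺]꜀ₐₜ) = −(0.0592/2) log(0.00393/0.182) = −(0.0592/2)(-1.666) = +0.049 V.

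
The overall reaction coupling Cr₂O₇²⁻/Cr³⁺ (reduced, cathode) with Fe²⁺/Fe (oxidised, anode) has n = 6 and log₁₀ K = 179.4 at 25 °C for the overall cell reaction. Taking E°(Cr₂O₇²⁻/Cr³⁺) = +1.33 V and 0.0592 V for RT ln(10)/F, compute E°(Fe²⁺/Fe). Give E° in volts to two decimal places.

-0.44 V

E°cell = (0.0592/n)·log K = (0.0592/6)(179.4) = +1.770 V.
Since Cr₂O₇²⁻/Cr³⁺ is the cathode and Fe²⁺/Fe the anode, E°cell = E°(Cr₂O₇²⁻/Cr³⁺) − E°(Fe²⁺/Fe).
So E°(Fe²⁺/Fe) = E°(Cr₂O₇²⁻/Cr³⁺) − E°cell = (+1.33) − (+1.770) = -0.44 V.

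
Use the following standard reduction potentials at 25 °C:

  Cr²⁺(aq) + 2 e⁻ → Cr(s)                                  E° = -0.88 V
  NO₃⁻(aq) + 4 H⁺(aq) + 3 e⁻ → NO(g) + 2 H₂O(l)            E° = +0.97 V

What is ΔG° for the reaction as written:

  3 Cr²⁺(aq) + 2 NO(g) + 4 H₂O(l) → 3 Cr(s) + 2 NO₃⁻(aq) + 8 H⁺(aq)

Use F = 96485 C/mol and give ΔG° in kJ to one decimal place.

+1071.0 kJ

As written, Cr²⁺/Cr is reduced (cathode) and NO₃⁻/NO is oxidised (anode), so E°cell = (-0.88) − (+0.97) = -1.85 V.
Balancing electrons gives n = 6.
ΔG° = −nFE° = −(6)(96485)(-1.85) = 1,070,984 J = +1071.0 kJ.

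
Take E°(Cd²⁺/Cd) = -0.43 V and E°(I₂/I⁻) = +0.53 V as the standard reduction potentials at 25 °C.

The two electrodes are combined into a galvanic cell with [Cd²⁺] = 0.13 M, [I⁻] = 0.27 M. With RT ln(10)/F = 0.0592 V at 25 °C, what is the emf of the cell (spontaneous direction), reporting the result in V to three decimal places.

I₂/I⁻ is the cathode (higher E°), Cd²⁺/Cd the anode: E°cell = +0.53 − (-0.43) = +0.96 V, n = 2.
Overall: I₂(s) + Cd(s) → 2 I⁻(aq) + Cd²⁺(aq)
Q = [I⁻]^2·[Cd²⁺]; log Q = -2.023.
E = E° − (0.0592/n) log Q = +0.96 − (0.0592/2)(-2.023) = +1.020 V.

+1.020 V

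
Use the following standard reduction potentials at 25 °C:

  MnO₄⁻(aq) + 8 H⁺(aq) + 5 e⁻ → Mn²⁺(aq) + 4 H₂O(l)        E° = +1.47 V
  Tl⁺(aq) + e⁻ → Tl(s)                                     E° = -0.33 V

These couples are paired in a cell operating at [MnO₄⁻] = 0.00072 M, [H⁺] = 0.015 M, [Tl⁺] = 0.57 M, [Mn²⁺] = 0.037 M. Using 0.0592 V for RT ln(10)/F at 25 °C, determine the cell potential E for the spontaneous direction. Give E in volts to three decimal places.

MnO₄⁻/Mn²⁺ is the cathode (higher E°), Tl⁺/Tl the anode: E°cell = +1.47 − (-0.33) = +1.80 V, n = 5.
Overall: MnO₄⁻(aq) + 8 H⁺(aq) + 5 Tl(s) → Mn²⁺(aq) + 4 H₂O(l) + 5 Tl⁺(aq)
Q = [Mn²⁺]·[Tl⁺]^5 / ([MnO₄⁻]·[H⁺]^8); log Q = 15.082.
E = E° − (0.0592/n) log Q = +1.80 − (0.0592/5)(15.082) = +1.621 V.

+1.621 V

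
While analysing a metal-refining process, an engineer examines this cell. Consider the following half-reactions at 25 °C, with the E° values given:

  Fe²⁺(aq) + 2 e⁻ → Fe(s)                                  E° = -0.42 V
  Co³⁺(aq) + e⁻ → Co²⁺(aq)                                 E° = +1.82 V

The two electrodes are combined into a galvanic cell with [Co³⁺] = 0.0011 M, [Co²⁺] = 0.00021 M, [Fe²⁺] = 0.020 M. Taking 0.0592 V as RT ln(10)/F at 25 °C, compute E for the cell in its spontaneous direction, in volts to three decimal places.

Co³⁺/Co²⁺ is the cathode (higher E°), Fe²⁺/Fe the anode: E°cell = +1.82 − (-0.42) = +2.24 V, n = 2.
Overall: 2 Co³⁺(aq) + Fe(s) → 2 Co²⁺(aq) + Fe²⁺(aq)
Q = [Co²⁺]^2·[Fe²⁺] / ([Co³⁺]^2); log Q = -3.137.
E = E° − (0.0592/n) log Q = +2.24 − (0.0592/2)(-3.137) = +2.333 V.

+2.333 V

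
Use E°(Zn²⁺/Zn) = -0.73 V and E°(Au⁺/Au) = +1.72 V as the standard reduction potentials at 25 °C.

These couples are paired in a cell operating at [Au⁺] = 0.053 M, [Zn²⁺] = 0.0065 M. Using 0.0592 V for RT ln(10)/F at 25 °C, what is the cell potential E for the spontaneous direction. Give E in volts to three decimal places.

Au⁺/Au is the cathode (higher E°), Zn²⁺/Zn the anode: E°cell = +1.72 − (-0.73) = +2.45 V, n = 2.
Overall: 2 Au⁺(aq) + Zn(s) → 2 Au(s) + Zn²⁺(aq)
Q = [Zn²⁺] / ([Au⁺]^2); log Q = 0.364.
E = E° − (0.0592/n) log Q = +2.45 − (0.0592/2)(0.364) = +2.439 V.

+2.439 V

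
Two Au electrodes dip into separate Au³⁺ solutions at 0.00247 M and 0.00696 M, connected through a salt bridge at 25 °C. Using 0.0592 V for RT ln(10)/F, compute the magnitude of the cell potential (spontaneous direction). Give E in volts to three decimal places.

For a concentration cell E°cell = 0. The 0.00696 M side is the cathode (reduction is favoured where [Au³⁺] is higher).
With n = 3, E = −(0.0592/3) log([Au³⁺]ₐₙ/[Au³⁺]꜀ₐₜ) = −(0.0592/3) log(0.00247/0.00696) = −(0.0592/3)(-0.450) = +0.009 V.

+0.009 V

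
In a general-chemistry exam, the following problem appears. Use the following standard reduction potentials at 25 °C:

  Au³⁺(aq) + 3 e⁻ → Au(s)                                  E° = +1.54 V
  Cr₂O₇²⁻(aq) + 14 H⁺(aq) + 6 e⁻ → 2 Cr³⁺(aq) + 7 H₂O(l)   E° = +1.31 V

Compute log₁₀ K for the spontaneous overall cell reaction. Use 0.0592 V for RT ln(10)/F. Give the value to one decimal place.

Cathode: Au³⁺/Au; anode: Cr₂O₇²⁻/Cr³⁺. E°cell = +0.23 V, n = 6.
log K = nE°cell / 0.0592 = (6)(+0.23) / 0.0592 = 23.3.

23.3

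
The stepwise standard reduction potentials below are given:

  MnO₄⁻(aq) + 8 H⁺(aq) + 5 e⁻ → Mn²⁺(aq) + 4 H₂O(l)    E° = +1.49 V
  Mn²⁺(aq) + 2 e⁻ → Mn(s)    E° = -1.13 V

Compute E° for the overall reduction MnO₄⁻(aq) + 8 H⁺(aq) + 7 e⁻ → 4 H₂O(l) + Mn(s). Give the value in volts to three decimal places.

+0.741 V

Adding the free-energy changes (−nFE°) of the two steps gives −n₃FE°₃ = −n₁FE°₁ − n₂FE°₂.
E°₃ = (5×+1.49 + 2×-1.13) / 7 = (+5.190) / 7 = +0.741 V.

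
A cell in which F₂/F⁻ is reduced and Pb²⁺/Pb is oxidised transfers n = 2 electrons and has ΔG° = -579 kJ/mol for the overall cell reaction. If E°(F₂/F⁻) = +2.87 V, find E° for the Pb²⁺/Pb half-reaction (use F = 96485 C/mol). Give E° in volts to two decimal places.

E°cell = −ΔG°/(nF) = −(-579×10³)/((2)(96485)) = +3.000 V.
Since F₂/F⁻ is the cathode and Pb²⁺/Pb the anode, E°cell = E°(F₂/F⁻) − E°(Pb²⁺/Pb).
So E°(Pb²⁺/Pb) = E°(F₂/F⁻) − E°cell = (+2.87) − (+3.000) = -0.13 V.

-0.13 V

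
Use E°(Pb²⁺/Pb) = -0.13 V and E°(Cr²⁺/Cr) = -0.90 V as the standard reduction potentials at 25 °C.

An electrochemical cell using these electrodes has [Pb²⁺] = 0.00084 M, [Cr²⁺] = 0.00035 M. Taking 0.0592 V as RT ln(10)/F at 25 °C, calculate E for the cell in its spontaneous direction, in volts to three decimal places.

+0.781 V

Pb²⁺/Pb is the cathode (higher E°), Cr²⁺/Cr the anode: E°cell = -0.13 − (-0.90) = +0.77 V, n = 2.
Overall: Pb²⁺(aq) + Cr(s) → Pb(s) + Cr²⁺(aq)
Q = [Cr²⁺] / ([Pb²⁺]); log Q = -0.380.
E = E° − (0.0592/n) log Q = +0.77 − (0.0592/2)(-0.380) = +0.781 V.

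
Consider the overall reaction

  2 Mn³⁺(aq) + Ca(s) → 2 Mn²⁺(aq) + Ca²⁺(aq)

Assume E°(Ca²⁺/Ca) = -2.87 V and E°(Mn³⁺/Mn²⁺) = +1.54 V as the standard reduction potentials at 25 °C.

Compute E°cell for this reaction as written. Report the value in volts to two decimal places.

+4.41 V

The Mn³⁺/Mn²⁺ couple has the higher reduction potential, so it is the cathode; Ca²⁺/Ca is oxidised at the anode.
E°cell = E°(cathode) − E°(anode) = (+1.54) − (-2.87) = +4.41 V.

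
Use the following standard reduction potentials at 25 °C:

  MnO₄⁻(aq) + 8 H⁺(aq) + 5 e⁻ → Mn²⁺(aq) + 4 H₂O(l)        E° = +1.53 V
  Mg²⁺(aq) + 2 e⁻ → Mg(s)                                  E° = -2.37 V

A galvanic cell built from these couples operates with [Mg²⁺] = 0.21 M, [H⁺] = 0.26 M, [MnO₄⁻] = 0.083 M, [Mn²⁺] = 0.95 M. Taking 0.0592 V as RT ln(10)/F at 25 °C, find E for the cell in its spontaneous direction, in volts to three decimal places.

+3.852 V

MnO₄⁻/Mn²⁺ is the cathode (higher E°), Mg²⁺/Mg the anode: E°cell = +1.53 − (-2.37) = +3.90 V, n = 10.
Overall: 2 MnO₄⁻(aq) + 16 H⁺(aq) + 5 Mg(s) → 2 Mn²⁺(aq) + 8 H₂O(l) + 5 Mg²⁺(aq)
Q = [Mn²⁺]^2·[Mg²⁺]^5 / ([MnO₄⁻]^2·[H⁺]^16); log Q = 8.089.
E = E° − (0.0592/n) log Q = +3.90 − (0.0592/10)(8.089) = +3.852 V.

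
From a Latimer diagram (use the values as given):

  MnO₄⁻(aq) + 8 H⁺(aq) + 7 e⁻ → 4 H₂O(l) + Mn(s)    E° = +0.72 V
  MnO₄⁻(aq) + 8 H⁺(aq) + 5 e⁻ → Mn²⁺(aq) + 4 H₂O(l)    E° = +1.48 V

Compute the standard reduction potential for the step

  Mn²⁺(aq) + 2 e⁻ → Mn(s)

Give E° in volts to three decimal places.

-1.180 V

Sequential free energies add, so n₃E°₃ = n₁E°₁ + n₂E°₂.
With n₃ = 7, and the known step contributing 5×(+1.48) V, the unknown satisfies 2·E° = 7×(+0.72) − 5×(+1.48) = -2.360.
E° = -2.360 / 2 = -1.180 V.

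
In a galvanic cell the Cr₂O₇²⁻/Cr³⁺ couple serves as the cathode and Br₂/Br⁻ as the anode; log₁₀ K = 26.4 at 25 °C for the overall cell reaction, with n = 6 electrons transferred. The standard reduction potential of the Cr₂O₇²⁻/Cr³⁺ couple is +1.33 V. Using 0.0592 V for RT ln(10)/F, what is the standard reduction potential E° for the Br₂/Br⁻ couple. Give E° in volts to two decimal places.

+1.07 V

E°cell = (0.0592/n)·log K = (0.0592/6)(26.4) = +0.260 V.
Since Cr₂O₇²⁻/Cr³⁺ is the cathode and Br₂/Br⁻ the anode, E°cell = E°(Cr₂O₇²⁻/Cr³⁺) − E°(Br₂/Br⁻).
So E°(Br₂/Br⁻) = E°(Cr₂O₇²⁻/Cr³⁺) − E°cell = (+1.33) − (+0.260) = +1.07 V.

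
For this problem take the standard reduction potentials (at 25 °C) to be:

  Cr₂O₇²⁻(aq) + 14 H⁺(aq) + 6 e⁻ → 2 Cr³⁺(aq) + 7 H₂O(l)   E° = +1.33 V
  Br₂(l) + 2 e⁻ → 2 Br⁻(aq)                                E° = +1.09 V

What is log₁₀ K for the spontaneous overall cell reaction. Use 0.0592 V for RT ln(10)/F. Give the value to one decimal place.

24.3

Cathode: Cr₂O₇²⁻/Cr³⁺; anode: Br₂/Br⁻. E°cell = +0.24 V, n = 6.
log K = nE°cell / 0.0592 = (6)(+0.24) / 0.0592 = 24.3.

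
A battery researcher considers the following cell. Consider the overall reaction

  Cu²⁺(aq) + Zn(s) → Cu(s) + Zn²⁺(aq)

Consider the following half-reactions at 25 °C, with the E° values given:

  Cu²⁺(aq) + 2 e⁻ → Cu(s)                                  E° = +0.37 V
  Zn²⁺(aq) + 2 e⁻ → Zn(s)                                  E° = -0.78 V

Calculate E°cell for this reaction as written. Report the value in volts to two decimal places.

+1.15 V

The Cu²⁺/Cu couple has the higher reduction potential, so it is the cathode; Zn²⁺/Zn is oxidised at the anode.
E°cell = E°(cathode) − E°(anode) = (+0.37) − (-0.78) = +1.15 V.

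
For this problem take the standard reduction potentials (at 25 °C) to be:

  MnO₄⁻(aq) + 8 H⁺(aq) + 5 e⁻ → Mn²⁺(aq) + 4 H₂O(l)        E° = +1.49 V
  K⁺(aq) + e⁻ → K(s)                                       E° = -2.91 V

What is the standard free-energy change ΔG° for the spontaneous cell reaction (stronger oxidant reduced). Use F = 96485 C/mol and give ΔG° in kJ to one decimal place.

MnO₄⁻/Mn²⁺ (E° = +1.49 V) is the cathode; K⁺/K (E° = -2.91 V) is the anode, so E°cell = +4.40 V.
Balancing electrons gives n = 5 (lcm of 5 and 1).
ΔG° = −nFE° = −(5)(96485)(+4.40) = -2,122,670 J = -2122.7 kJ.

-2122.7 kJ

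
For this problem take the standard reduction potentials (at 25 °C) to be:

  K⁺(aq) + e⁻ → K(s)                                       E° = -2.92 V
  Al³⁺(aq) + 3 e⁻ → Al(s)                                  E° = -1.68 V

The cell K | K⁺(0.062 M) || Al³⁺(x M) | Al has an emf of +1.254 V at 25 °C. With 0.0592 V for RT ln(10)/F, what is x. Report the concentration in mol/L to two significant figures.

0.0012 M

Al³⁺/Al is the cathode, K⁺/K the anode: E°cell = +1.24 V, n = 3.
Overall reaction: Al³⁺(aq) + 3 K(s) → Al(s) + 3 K⁺(aq); Q = [K⁺]^3/[Al³⁺]^1.
From E = E° − (0.0592/n) log Q: log Q = (E° − E)·n/0.0592 = (+1.24 − (+1.254))·3/0.0592 = -0.7095.
So 1·log[Al³⁺] = 3·log(0.062) − log Q = -3.6228 − (-0.7095) = -2.9133; [Al³⁺] = 10^(-2.9133) ≈ 0.0012 M.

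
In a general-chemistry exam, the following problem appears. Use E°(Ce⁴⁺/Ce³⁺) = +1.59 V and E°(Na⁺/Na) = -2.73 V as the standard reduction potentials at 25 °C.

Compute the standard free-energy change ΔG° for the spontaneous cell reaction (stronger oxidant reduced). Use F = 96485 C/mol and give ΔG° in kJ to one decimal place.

Ce⁴⁺/Ce³⁺ (E° = +1.59 V) is the cathode; Na⁺/Na (E° = -2.73 V) is the anode, so E°cell = +4.32 V.
Balancing electrons gives n = 1 (lcm of 1 and 1).
ΔG° = −nFE° = −(1)(96485)(+4.32) = -416,815 J = -416.8 kJ.

-416.8 kJ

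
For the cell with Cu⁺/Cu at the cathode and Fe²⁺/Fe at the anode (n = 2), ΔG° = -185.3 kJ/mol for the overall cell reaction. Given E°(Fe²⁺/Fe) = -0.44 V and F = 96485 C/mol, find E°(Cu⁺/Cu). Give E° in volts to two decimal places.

+0.52 V

E°cell = −ΔG°/(nF) = −(-185.3×10³)/((2)(96485)) = +0.960 V.
Since Cu⁺/Cu is the cathode and Fe²⁺/Fe the anode, E°cell = E°(Cu⁺/Cu) − E°(Fe²⁺/Fe).
So E°(Cu⁺/Cu) = E°cell + E°(Fe²⁺/Fe) = +0.960 + (-0.44) = +0.52 V.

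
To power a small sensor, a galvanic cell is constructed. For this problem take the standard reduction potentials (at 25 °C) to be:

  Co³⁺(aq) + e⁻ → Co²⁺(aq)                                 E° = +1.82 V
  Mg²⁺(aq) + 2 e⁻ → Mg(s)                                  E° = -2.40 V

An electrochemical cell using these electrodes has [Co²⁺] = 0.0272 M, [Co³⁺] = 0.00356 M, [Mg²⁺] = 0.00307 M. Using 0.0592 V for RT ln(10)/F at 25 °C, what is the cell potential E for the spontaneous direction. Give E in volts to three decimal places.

+4.242 V

Co³⁺/Co²⁺ is the cathode (higher E°), Mg²⁺/Mg the anode: E°cell = +1.82 − (-2.40) = +4.22 V, n = 2.
Overall: 2 Co³⁺(aq) + Mg(s) → 2 Co²⁺(aq) + Mg²⁺(aq)
Q = [Co²⁺]^2·[Mg²⁺] / ([Co³⁺]^2); log Q = -0.747.
E = E° − (0.0592/n) log Q = +4.22 − (0.0592/2)(-0.747) = +4.242 V.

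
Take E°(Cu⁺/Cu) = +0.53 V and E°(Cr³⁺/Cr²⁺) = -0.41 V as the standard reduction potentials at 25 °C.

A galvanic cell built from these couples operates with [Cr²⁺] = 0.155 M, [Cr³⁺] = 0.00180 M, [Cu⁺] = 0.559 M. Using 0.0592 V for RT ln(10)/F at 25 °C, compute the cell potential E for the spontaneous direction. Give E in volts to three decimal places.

Cu⁺/Cu is the cathode (higher E°), Cr³⁺/Cr²⁺ the anode: E°cell = +0.53 − (-0.41) = +0.94 V, n = 1.
Overall: Cu⁺(aq) + Cr²⁺(aq) → Cu(s) + Cr³⁺(aq)
Q = [Cr³⁺] / ([Cu⁺]·[Cr²⁺]); log Q = -1.682.
E = E° − (0.0592/n) log Q = +0.94 − (0.0592/1)(-1.682) = +1.040 V.

+1.040 V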